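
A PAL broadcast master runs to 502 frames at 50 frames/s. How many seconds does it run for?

Running time = 502 / (50) = 10.04 s.

10.04 seconds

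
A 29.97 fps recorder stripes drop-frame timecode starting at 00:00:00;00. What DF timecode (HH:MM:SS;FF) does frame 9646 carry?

Each 10-minute DF block holds 10 × 60 × 30 − 9 × 2 = 17982 frames. 9646 ÷ 17982 → 0 full blocks, remainder 9646.
Within the partial block the first minute is 1800 frames and each further minute 1798, so 5 further minute boundaries passed. Total skipped labels = 18 × 0 + 2 × 5 = 10.
Non-drop label index = 9646 + 10 = 9656; at 30 labels/s that is 00:05:21:26, i.e. DF 00:05:21;26.

00:05:21;26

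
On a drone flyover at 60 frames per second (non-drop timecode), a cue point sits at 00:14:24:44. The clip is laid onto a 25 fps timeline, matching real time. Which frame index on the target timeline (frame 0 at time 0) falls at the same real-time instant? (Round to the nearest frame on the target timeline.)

Source frame index: (0×3600 + 14×60 + 24) × 60 + 44 = 51884.
Real time: 51884 / (60) = 12971/15 s.
Target frame: (12971/15) × (25) = 64855/3 ≈ 21618.333 → 21618.

frame 21618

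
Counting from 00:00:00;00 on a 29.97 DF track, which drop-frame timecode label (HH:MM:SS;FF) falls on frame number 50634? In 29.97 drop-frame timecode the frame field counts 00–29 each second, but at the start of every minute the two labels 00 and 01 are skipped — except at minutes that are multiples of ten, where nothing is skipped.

00:28:09;16

Ten DF minutes hold 17982 frames, so frame 50634 lies in block 2 (frames 35964–53945) with 14670 frames into that block.
The block's first minute is 1800 frames and the rest 1798 each; 14670 frames reaches minute 8, so 2 × 18 + 8 × 2 = 52 labels have been skipped so far.
Adding those back, label number 50634 + 52 = 50686 at 30 labels/s is 1689 s + 16 f = 0 h 28 min 9 s frame 16, i.e. 00:28:09;16.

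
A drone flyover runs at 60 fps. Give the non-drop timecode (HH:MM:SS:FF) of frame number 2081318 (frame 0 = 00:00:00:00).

2081318 ÷ 60 = 34688 full seconds, remainder 38 frames.
34688 s = 9 h 38 min 8 s.
Timecode: 09:38:08:38.

09:38:08:38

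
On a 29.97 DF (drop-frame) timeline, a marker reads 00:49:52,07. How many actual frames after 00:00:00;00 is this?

As if non-drop at 30 labels/s: (0 × 3600 + 49 × 60 + 52) × 30 + 7 = 89767.
Minute boundaries passed: 49; those not divisible by 10: 49 − 4 = 45; dropped labels = 2 × 45 = 90.
Actual frame index = 89767 − 90 = 89677.

89677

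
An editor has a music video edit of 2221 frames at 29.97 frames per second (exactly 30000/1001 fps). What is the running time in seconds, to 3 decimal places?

Running time = 2221 × 1001/30000 = 2223221/30000 s ≈ 74.107 s.

74.107 seconds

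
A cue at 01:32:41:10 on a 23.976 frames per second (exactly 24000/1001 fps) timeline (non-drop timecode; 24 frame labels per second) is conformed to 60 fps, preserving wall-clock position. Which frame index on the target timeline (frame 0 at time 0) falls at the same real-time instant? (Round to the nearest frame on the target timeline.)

frame 334019

Source frame index: (1×3600 + 32×60 + 41) × 24 + 10 = 133474.
Real time: 133474 / (24000/1001) = 66803737/12000 s.
Target frame: (66803737/12000) × (60) = 66803737/200 ≈ 334018.685 → 334019.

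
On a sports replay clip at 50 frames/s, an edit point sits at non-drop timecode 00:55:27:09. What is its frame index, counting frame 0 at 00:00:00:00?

166359

Total seconds to the label: (0 × 3600 + 55 × 60 + 27) = 3327.
Frame index = 3327 × 50 + 9 = 166359.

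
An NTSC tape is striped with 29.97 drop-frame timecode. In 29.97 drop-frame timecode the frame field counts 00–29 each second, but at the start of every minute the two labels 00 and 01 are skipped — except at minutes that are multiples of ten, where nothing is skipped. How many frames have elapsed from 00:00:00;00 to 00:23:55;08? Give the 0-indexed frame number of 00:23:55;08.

43016

Complete 10-minute blocks: 2, each 17982 frames → 35964.
Remaining 3 whole minutes in the current block: 1800 + 2 × 1798 = 5396 frames.
Within the current minute: 55 × 30 + 8 − 2 = 1656 (labels ;00/;01 skipped at this minute). Total = 35964 + 5396 + 1656 = 43016.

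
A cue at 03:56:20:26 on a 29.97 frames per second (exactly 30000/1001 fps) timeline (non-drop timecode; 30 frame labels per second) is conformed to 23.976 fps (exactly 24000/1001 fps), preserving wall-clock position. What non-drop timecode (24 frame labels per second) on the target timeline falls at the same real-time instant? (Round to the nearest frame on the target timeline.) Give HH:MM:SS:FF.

Source frame index: (3×3600 + 56×60 + 20) × 30 + 26 = 425426.
Real time: 425426 / (30000/1001) = 212925713/15000 s.
Target frame: (212925713/15000) × (24000/1001) = 1701704/5 ≈ 340340.800 → 340341.
At 24 labels/s: frame 340341 → 03:56:20:21.

03:56:20:21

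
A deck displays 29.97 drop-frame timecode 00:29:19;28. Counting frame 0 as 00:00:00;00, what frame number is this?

52744

As if non-drop at 30 labels/s: (0 × 3600 + 29 × 60 + 19) × 30 + 28 = 52798.
Minute boundaries passed: 29; those not divisible by 10: 29 − 2 = 27; dropped labels = 2 × 27 = 54.
Actual frame index = 52798 − 54 = 52744.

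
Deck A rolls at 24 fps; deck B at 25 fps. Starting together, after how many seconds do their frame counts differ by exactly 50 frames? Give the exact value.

50 seconds

The gap grows by |25 − 24| = 1 frame per second.
Time for a 50-frame gap: 50 ÷ (1) = 50 s.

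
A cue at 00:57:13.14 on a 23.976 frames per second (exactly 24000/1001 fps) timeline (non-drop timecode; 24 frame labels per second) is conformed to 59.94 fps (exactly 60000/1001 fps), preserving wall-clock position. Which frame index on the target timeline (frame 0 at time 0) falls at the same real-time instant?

frame 206015

Source frame index: (0×3600 + 57×60 + 13) × 24 + 14 = 82406.
Real time: 82406 / (24000/1001) = 41244203/12000 s.
Target frame: (41244203/12000) × (60000/1001) = 206015.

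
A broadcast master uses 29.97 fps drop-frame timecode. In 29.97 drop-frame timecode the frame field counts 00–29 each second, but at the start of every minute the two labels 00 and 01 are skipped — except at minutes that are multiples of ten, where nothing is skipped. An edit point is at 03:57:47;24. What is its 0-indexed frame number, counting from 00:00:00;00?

As if non-drop at 30 labels/s: (3 × 3600 + 57 × 60 + 47) × 30 + 24 = 428034.
Minute boundaries passed: 237; those not divisible by 10: 237 − 23 = 214; dropped labels = 2 × 214 = 428.
Actual frame index = 428034 − 428 = 427606.

427606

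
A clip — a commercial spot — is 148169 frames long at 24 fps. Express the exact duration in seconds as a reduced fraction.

Running time = 148169 ÷ (24) = 148169 × 1/24 = 148169/24 s.

148169/24 seconds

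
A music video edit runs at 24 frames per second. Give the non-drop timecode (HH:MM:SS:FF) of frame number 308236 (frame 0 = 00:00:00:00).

308236 ÷ 24 = 12843 full seconds, remainder 4 frames.
12843 s = 3 h 34 min 3 s.
Timecode: 03:34:03:04.

03:34:03:04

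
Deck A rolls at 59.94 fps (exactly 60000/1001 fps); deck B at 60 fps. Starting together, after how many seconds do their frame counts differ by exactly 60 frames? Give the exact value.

1001 seconds

The gap grows by |60 − 60000/1001| = 60/1001 frames per second.
Time for a 60-frame gap: 60 ÷ (60/1001) = 1001 s.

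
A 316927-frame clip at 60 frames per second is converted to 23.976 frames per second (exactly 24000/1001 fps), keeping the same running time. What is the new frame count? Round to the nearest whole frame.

126644 frames

Frames at target rate = 316927 × (24000/1001) / (60) = 9751600/77 ≈ 126644.156.
Nearest whole frame: 126644.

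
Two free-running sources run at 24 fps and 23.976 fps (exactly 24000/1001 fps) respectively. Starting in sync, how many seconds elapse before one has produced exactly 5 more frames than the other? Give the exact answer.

5005/24 seconds

The gap grows by |24000/1001 − 24| = 24/1001 frames per second.
Time for a 5-frame gap: 5 ÷ (24/1001) = 5005/24 s.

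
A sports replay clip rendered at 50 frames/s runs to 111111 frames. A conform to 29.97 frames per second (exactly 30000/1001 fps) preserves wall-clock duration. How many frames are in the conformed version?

66600 frames

Target frames = source frames × (target rate / source rate) = 111111 × (30000/1001)/(50) = 111111 × 600/1001 = 66600.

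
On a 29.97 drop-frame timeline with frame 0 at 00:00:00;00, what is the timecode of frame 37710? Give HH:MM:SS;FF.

00:20:58;06

Each 10-minute DF block holds 10 × 60 × 30 − 9 × 2 = 17982 frames. 37710 ÷ 17982 → 2 full blocks, remainder 1746.
Within the partial block the first minute is 1800 frames and each further minute 1798, so 0 further minute boundaries passed. Total skipped labels = 18 × 2 + 2 × 0 = 36.
Non-drop label index = 37710 + 36 = 37746; at 30 labels/s that is 00:20:58:06, i.e. DF 00:20:58;06.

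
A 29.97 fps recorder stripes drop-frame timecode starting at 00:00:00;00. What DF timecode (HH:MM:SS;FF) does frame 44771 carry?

Each 10-minute DF block holds 10 × 60 × 30 − 9 × 2 = 17982 frames. 44771 ÷ 17982 → 2 full blocks, remainder 8807.
Within the partial block the first minute is 1800 frames and each further minute 1798, so 4 further minute boundaries passed. Total skipped labels = 18 × 2 + 2 × 4 = 44.
Non-drop label index = 44771 + 44 = 44815; at 30 labels/s that is 00:24:53:25, i.e. DF 00:24:53;25.

00:24:53;25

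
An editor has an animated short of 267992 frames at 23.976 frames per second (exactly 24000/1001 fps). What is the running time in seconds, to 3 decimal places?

11177.500 seconds

Running time = 267992 × 1001/24000 = 33532499/3000 s ≈ 11177.500 s.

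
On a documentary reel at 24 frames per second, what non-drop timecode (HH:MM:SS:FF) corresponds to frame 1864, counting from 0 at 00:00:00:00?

1864 ÷ 24 = 77 full seconds, remainder 16 frames.
77 s = 0 h 1 min 17 s.
Timecode: 00:01:17:16.

00:01:17:16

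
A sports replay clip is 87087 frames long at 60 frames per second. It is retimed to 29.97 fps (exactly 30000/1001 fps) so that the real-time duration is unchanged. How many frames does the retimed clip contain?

43500 frames

Target frames = source frames × (target rate / source rate) = 87087 × (30000/1001)/(60) = 87087 × 500/1001 = 43500.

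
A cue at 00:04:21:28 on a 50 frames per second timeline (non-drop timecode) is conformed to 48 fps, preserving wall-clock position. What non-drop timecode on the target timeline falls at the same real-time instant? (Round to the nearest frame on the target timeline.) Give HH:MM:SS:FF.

Source frame index: (0×3600 + 4×60 + 21) × 50 + 28 = 13078.
Real time: 13078 / (50) = 6539/25 s.
Target frame: (6539/25) × (48) = 313872/25 ≈ 12554.880 → 12555.
At 48 labels/s: frame 12555 → 00:04:21:27.

00:04:21:27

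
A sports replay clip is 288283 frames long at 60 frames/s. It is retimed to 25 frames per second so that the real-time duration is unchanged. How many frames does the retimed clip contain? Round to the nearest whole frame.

Frames at target rate = 288283 × (25) / (60) = 1441415/12 ≈ 120117.917.
Nearest whole frame: 120118.

120118 frames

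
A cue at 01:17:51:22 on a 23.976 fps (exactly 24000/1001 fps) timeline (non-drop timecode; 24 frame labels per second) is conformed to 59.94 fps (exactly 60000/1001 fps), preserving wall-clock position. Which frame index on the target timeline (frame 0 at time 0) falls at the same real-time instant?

Source frame index: (1×3600 + 17×60 + 51) × 24 + 22 = 112126.
Real time: 112126 / (24000/1001) = 56119063/12000 s.
Target frame: (56119063/12000) × (60000/1001) = 280315.

frame 280315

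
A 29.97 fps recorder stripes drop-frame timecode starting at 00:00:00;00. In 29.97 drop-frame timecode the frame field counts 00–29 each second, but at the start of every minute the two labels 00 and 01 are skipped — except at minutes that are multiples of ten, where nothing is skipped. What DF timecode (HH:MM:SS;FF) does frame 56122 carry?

00:31:12;18

Each 10-minute DF block holds 10 × 60 × 30 − 9 × 2 = 17982 frames. 56122 ÷ 17982 → 3 full blocks, remainder 2176.
Within the partial block the first minute is 1800 frames and each further minute 1798, so 1 further minute boundary passed. Total skipped labels = 18 × 3 + 2 × 1 = 56.
Non-drop label index = 56122 + 56 = 56178; at 30 labels/s that is 00:31:12:18, i.e. DF 00:31:12;18.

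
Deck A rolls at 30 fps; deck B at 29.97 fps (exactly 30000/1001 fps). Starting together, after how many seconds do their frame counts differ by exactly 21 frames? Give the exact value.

700.7 seconds

The gap grows by |30000/1001 − 30| = 30/1001 frames per second.
Time for a 21-frame gap: 21 ÷ (30/1001) = 700.7 s.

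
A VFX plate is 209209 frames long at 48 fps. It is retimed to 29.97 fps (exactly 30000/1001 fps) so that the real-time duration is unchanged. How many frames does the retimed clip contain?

130625 frames

Target frames = source frames × (target rate / source rate) = 209209 × (30000/1001)/(48) = 209209 × 625/1001 = 130625.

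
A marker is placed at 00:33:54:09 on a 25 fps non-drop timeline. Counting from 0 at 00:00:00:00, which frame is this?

Total seconds to the label: (0 × 3600 + 33 × 60 + 54) = 2034.
Frame index = 2034 × 25 + 9 = 50859.

frame 50859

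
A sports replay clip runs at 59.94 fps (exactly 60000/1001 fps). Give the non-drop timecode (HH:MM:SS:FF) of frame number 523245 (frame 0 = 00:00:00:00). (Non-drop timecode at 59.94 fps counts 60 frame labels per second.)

02:25:20:45

523245 ÷ 60 = 8720 full seconds, remainder 45 frames.
8720 s = 2 h 25 min 20 s.
Timecode: 02:25:20:45.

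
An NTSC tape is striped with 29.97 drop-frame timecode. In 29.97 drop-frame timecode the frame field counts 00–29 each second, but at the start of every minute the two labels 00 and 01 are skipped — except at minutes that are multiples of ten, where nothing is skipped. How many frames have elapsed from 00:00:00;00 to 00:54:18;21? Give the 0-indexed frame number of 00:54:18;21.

97663

Complete 10-minute blocks: 5, each 17982 frames → 89910.
Remaining 4 whole minutes in the current block: 1800 + 3 × 1798 = 7194 frames.
Within the current minute: 18 × 30 + 21 − 2 = 559 (labels ;00/;01 skipped at this minute). Total = 89910 + 7194 + 559 = 97663.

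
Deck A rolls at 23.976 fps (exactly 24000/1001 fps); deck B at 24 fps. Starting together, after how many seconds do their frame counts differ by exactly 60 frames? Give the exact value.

The gap grows by |24 − 24000/1001| = 24/1001 frames per second.
Time for a 60-frame gap: 60 ÷ (24/1001) = 2502.5 s.

2502.5 seconds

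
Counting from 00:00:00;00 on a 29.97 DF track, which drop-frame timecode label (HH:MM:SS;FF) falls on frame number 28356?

00:15:46;04

Each 10-minute DF block holds 10 × 60 × 30 − 9 × 2 = 17982 frames. 28356 ÷ 17982 → 1 full block, remainder 10374.
Within the partial block the first minute is 1800 frames and each further minute 1798, so 5 further minute boundaries passed. Total skipped labels = 18 × 1 + 2 × 5 = 28.
Non-drop label index = 28356 + 28 = 28384; at 30 labels/s that is 00:15:46:04, i.e. DF 00:15:46;04.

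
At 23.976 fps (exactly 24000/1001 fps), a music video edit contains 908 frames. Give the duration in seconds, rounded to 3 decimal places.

37.871 seconds

Running time = 908 × 1001/24000 = 227227/6000 s ≈ 37.871 s.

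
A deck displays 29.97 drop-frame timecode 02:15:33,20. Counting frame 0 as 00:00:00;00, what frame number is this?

Complete 10-minute blocks: 13, each 17982 frames → 233766.
Remaining 5 whole minutes in the current block: 1800 + 4 × 1798 = 8992 frames.
Within the current minute: 33 × 30 + 20 − 2 = 1008 (labels ;00/;01 skipped at this minute). Total = 233766 + 8992 + 1008 = 243766.

243766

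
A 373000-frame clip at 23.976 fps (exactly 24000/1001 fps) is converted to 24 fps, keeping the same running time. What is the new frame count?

Target frames = source frames × (target rate / source rate) = 373000 × (24)/(24000/1001) = 373000 × 1001/1000 = 373373.

373373 frames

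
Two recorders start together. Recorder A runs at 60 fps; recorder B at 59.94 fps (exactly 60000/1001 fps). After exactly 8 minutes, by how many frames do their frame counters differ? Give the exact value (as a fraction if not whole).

8 min = 480 s.
A emits 60 × 480 = 28800 frames; B emits 60000/1001 × 480 = 28800000/1001.
Difference = 28800/1001 frames (≈ 28.7712); B is behind A.

28800/1001 frames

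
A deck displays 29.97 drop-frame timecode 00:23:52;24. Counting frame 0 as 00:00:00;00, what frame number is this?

As if non-drop at 30 labels/s: (0 × 3600 + 23 × 60 + 52) × 30 + 24 = 42984.
Minute boundaries passed: 23; those not divisible by 10: 23 − 2 = 21; dropped labels = 2 × 21 = 42.
Actual frame index = 42984 − 42 = 42942.

42942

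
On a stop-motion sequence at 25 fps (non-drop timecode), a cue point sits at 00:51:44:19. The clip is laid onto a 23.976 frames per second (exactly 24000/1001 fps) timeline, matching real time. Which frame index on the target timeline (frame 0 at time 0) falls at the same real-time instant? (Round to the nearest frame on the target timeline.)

Source frame index: (0×3600 + 51×60 + 44) × 25 + 19 = 77619.
Real time: 77619 / (25) = 77619/25 s.
Target frame: (77619/25) × (24000/1001) = 74514240/1001 ≈ 74439.800 → 74440.

frame 74440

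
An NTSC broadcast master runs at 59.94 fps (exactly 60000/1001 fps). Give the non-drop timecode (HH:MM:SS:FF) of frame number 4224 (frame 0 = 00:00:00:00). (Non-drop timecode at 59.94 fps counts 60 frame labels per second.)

00:01:10:24

4224 ÷ 60 = 70 full seconds, remainder 24 frames.
70 s = 0 h 1 min 10 s.
Timecode: 00:01:10:24.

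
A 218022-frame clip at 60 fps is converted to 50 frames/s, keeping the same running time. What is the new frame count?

181685 frames

Target frames = source frames × (target rate / source rate) = 218022 × (50)/(60) = 218022 × 5/6 = 181685.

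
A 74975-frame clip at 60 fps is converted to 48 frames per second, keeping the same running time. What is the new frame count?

59980 frames

Target frames = source frames × (target rate / source rate) = 74975 × (48)/(60) = 74975 × 4/5 = 59980.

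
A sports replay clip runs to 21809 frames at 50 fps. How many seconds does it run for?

436.18 seconds

Running time = 21809 / (50) = 436.18 s.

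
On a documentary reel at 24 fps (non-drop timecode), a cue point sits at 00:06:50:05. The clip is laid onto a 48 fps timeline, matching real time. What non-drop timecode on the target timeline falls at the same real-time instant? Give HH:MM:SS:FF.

00:06:50:10

Source frame index: (0×3600 + 6×60 + 50) × 24 + 5 = 9845.
Real time: 9845 / (24) = 9845/24 s.
Target frame: (9845/24) × (48) = 19690.
At 48 labels/s: frame 19690 → 00:06:50:10.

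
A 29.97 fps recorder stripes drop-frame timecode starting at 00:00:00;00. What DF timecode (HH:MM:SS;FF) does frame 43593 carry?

00:24:14;17

Each 10-minute DF block holds 10 × 60 × 30 − 9 × 2 = 17982 frames. 43593 ÷ 17982 → 2 full blocks, remainder 7629.
Within the partial block the first minute is 1800 frames and each further minute 1798, so 4 further minute boundaries passed. Total skipped labels = 18 × 2 + 2 × 4 = 44.
Non-drop label index = 43593 + 44 = 43637; at 30 labels/s that is 00:24:14:17, i.e. DF 00:24:14;17.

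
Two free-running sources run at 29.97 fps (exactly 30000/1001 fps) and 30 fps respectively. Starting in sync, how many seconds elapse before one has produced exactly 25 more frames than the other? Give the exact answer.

5005/6 seconds

The gap grows by |30 − 30000/1001| = 30/1001 frames per second.
Time for a 25-frame gap: 25 ÷ (30/1001) = 5005/6 s.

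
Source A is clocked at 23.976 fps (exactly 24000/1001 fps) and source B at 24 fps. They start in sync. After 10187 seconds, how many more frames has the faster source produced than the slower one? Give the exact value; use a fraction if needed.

A emits 24000/1001 × 10187 = 244488000/1001 frames; B emits 24 × 10187 = 244488.
Difference = 244488/1001 frames (≈ 244.2438); B is ahead of A.

244488/1001 frames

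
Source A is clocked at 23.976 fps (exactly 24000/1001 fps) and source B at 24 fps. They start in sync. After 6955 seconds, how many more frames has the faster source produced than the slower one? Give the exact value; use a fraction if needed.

A emits 24000/1001 × 6955 = 12840000/77 frames; B emits 24 × 6955 = 166920.
Difference = 12840/77 frames (≈ 166.7532); B is ahead of A.

12840/77 frames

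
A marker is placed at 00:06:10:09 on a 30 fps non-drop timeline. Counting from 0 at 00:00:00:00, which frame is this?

frame 11109

Total seconds to the label: (0 × 3600 + 6 × 60 + 10) = 370.
Frame index = 370 × 30 + 9 = 11109.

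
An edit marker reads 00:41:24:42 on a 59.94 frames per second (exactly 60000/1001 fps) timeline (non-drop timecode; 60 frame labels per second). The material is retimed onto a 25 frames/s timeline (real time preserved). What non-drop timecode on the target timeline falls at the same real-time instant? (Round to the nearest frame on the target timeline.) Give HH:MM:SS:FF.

Source frame index: (0×3600 + 41×60 + 24) × 60 + 42 = 149082.
Real time: 149082 / (60000/1001) = 24871847/10000 s.
Target frame: (24871847/10000) × (25) = 24871847/400 ≈ 62179.618 → 62180.
At 25 labels/s: frame 62180 → 00:41:27:05.

00:41:27:05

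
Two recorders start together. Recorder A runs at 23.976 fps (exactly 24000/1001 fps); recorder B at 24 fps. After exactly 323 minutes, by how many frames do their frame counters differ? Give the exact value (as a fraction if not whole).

323 min = 19380 s.
A emits 24000/1001 × 19380 = 465120000/1001 frames; B emits 24 × 19380 = 465120.
Difference = 465120/1001 frames (≈ 464.6553); B is ahead of A.

465120/1001 frames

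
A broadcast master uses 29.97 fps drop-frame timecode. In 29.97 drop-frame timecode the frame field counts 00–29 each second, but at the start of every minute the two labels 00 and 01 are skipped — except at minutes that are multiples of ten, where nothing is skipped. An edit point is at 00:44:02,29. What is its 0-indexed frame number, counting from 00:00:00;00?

As if non-drop at 30 labels/s: (0 × 3600 + 44 × 60 + 2) × 30 + 29 = 79289.
Minute boundaries passed: 44; those not divisible by 10: 44 − 4 = 40; dropped labels = 2 × 40 = 80.
Actual frame index = 79289 − 80 = 79209.

79209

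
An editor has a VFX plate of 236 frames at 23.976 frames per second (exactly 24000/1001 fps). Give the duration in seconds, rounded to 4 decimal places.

9.8432 seconds

Running time = 236 × 1001/24000 = 59059/6000 s ≈ 9.8432 s.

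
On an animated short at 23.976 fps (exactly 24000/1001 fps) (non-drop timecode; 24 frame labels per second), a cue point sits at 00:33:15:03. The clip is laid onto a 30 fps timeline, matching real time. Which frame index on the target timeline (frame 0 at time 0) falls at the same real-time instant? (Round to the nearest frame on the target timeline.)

Source frame index: (0×3600 + 33×60 + 15) × 24 + 3 = 47883.
Real time: 47883 / (24000/1001) = 15976961/8000 s.
Target frame: (15976961/8000) × (30) = 47930883/800 ≈ 59913.604 → 59914.

frame 59914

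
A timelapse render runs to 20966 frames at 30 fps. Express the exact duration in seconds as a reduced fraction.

10483/15 seconds

Running time = 20966 ÷ (30) = 20966 × 1/30 = 10483/15 s.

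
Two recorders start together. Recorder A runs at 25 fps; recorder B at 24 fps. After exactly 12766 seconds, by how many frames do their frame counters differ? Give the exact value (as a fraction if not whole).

A emits 25 × 12766 = 319150 frames; B emits 24 × 12766 = 306384.
Difference = 12766 frames; B is behind A.

12766 frames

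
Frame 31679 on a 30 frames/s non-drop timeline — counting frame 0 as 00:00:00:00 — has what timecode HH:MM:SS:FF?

31679 ÷ 30 = 1055 full seconds, remainder 29 frames.
1055 s = 0 h 17 min 35 s.
Timecode: 00:17:35:29.

00:17:35:29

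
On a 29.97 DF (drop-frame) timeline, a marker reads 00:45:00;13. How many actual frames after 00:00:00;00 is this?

80931

As if non-drop at 30 labels/s: (0 × 3600 + 45 × 60 + 0) × 30 + 13 = 81013.
Minute boundaries passed: 45; those not divisible by 10: 45 − 4 = 41; dropped labels = 2 × 41 = 82.
Actual frame index = 81013 − 82 = 80931.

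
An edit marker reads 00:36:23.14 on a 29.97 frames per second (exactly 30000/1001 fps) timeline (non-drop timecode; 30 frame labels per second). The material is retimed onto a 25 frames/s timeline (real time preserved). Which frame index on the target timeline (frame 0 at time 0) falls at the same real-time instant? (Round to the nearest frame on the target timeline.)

Source frame index: (0×3600 + 36×60 + 23) × 30 + 14 = 65504.
Real time: 65504 / (30000/1001) = 4098094/1875 s.
Target frame: (4098094/1875) × (25) = 4098094/75 ≈ 54641.253 → 54641.

frame 54641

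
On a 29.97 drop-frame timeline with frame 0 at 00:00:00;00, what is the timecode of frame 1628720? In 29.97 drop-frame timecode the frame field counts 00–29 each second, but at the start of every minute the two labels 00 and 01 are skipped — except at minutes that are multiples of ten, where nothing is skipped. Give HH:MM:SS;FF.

15:05:45;00

Ten DF minutes hold 17982 frames, so frame 1628720 lies in block 90 (frames 1618380–1636361) with 10340 frames into that block.
The block's first minute is 1800 frames and the rest 1798 each; 10340 frames reaches minute 5, so 90 × 18 + 5 × 2 = 1630 labels have been skipped so far.
Adding those back, label number 1628720 + 1630 = 1630350 at 30 labels/s is 54345 s + 0 f = 15 h 5 min 45 s frame 0, i.e. 15:05:45;00.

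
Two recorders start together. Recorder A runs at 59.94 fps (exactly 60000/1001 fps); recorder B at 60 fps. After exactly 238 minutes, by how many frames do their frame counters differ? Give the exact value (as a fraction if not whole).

238 min = 14280 s.
A emits 60000/1001 × 14280 = 122400000/143 frames; B emits 60 × 14280 = 856800.
Difference = 122400/143 frames (≈ 855.9441); B is ahead of A.

122400/143 frames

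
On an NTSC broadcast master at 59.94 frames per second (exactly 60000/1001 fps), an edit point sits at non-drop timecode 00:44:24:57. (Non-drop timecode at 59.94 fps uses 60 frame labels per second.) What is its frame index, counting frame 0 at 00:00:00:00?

frame 159897

Total seconds to the label: (0 × 3600 + 44 × 60 + 24) = 2664.
Frame index = 2664 × 60 + 57 = 159897.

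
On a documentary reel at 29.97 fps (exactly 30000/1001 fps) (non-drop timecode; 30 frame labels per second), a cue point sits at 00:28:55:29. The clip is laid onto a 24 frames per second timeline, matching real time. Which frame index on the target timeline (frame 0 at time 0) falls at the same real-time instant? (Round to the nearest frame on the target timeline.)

frame 41705

Source frame index: (0×3600 + 28×60 + 55) × 30 + 29 = 52079.
Real time: 52079 / (30000/1001) = 52131079/30000 s.
Target frame: (52131079/30000) × (24) = 52131079/1250 ≈ 41704.863 → 41705.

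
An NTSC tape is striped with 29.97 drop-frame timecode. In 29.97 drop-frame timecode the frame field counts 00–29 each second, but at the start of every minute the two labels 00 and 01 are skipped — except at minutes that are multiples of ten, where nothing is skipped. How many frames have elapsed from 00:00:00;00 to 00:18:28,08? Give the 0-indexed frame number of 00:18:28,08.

Complete 10-minute blocks: 1, each 17982 frames → 17982.
Remaining 8 whole minutes in the current block: 1800 + 7 × 1798 = 14386 frames.
Within the current minute: 28 × 30 + 8 − 2 = 846 (labels ;00/;01 skipped at this minute). Total = 17982 + 14386 + 846 = 33214.

33214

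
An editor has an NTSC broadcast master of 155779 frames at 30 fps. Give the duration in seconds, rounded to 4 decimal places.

Running time = 155779 × 1/30 = 155779/30 s ≈ 5192.6333 s.

5192.6333 seconds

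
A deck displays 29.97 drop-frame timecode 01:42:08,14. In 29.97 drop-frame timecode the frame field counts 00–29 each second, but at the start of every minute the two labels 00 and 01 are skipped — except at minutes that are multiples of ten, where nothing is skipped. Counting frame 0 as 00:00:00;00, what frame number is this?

As if non-drop at 30 labels/s: (1 × 3600 + 42 × 60 + 8) × 30 + 14 = 183854.
Minute boundaries passed: 102; those not divisible by 10: 102 − 10 = 92; dropped labels = 2 × 92 = 184.
Actual frame index = 183854 − 184 = 183670.

183670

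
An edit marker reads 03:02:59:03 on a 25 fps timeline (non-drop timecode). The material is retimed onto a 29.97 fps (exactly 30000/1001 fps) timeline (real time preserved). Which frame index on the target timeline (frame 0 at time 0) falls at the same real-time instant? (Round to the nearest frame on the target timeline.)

frame 329045

Source frame index: (3×3600 + 2×60 + 59) × 25 + 3 = 274478.
Real time: 274478 / (25) = 274478/25 s.
Target frame: (274478/25) × (30000/1001) = 329373600/1001 ≈ 329044.555 → 329045.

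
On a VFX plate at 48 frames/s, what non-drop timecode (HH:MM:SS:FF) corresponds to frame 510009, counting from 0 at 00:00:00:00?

02:57:05:09

510009 ÷ 48 = 10625 full seconds, remainder 9 frames.
10625 s = 2 h 57 min 5 s.
Timecode: 02:57:05:09.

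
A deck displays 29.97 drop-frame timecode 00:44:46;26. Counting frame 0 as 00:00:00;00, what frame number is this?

As if non-drop at 30 labels/s: (0 × 3600 + 44 × 60 + 46) × 30 + 26 = 80606.
Minute boundaries passed: 44; those not divisible by 10: 44 − 4 = 40; dropped labels = 2 × 40 = 80.
Actual frame index = 80606 − 80 = 80526.

80526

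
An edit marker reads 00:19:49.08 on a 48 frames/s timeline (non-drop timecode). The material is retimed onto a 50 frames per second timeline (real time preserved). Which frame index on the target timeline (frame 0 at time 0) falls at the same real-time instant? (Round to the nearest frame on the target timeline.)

frame 59458

Source frame index: (0×3600 + 19×60 + 49) × 48 + 8 = 57080.
Real time: 57080 / (48) = 7135/6 s.
Target frame: (7135/6) × (50) = 178375/3 ≈ 59458.333 → 59458.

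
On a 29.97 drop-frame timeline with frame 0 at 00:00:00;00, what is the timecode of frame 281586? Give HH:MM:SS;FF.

02:36:35;18

Each 10-minute DF block holds 10 × 60 × 30 − 9 × 2 = 17982 frames. 281586 ÷ 17982 → 15 full blocks, remainder 11856.
Within the partial block the first minute is 1800 frames and each further minute 1798, so 6 further minute boundaries passed. Total skipped labels = 18 × 15 + 2 × 6 = 282.
Non-drop label index = 281586 + 282 = 281868; at 30 labels/s that is 02:36:35:18, i.e. DF 02:36:35;18.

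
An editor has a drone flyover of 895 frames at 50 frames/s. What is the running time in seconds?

Running time = 895 / (50) = 17.9 s.

17.9 seconds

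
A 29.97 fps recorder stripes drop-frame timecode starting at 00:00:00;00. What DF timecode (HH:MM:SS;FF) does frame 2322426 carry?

21:31:31;20

Each 10-minute DF block holds 10 × 60 × 30 − 9 × 2 = 17982 frames. 2322426 ÷ 17982 → 129 full blocks, remainder 2748.
Within the partial block the first minute is 1800 frames and each further minute 1798, so 1 further minute boundary passed. Total skipped labels = 18 × 129 + 2 × 1 = 2324.
Non-drop label index = 2322426 + 2324 = 2324750; at 30 labels/s that is 21:31:31:20, i.e. DF 21:31:31;20.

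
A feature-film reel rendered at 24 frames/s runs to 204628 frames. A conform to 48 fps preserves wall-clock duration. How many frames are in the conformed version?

409256 frames

Target frames = source frames × (target rate / source rate) = 204628 × (48)/(24) = 204628 × 2 = 409256.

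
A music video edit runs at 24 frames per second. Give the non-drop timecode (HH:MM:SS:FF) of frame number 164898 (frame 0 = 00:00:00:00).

01:54:30:18

164898 ÷ 24 = 6870 full seconds, remainder 18 frames.
6870 s = 1 h 54 min 30 s.
Timecode: 01:54:30:18.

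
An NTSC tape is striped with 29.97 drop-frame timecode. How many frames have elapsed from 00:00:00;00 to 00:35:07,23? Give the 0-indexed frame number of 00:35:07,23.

63169

Complete 10-minute blocks: 3, each 17982 frames → 53946.
Remaining 5 whole minutes in the current block: 1800 + 4 × 1798 = 8992 frames.
Within the current minute: 7 × 30 + 23 − 2 = 231 (labels ;00/;01 skipped at this minute). Total = 53946 + 8992 + 231 = 63169.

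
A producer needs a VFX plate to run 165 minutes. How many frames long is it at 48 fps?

165 min = 9900 s.
Frames = 9900 × 48 = 475200.

475200 frames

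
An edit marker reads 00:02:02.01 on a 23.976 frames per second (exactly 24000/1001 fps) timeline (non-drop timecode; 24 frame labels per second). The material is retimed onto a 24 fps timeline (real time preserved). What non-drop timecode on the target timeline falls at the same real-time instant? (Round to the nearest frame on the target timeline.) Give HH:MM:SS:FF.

00:02:02:04

Source frame index: (0×3600 + 2×60 + 2) × 24 + 1 = 2929.
Real time: 2929 / (24000/1001) = 2931929/24000 s.
Target frame: (2931929/24000) × (24) = 2931929/1000 ≈ 2931.929 → 2932.
At 24 labels/s: frame 2932 → 00:02:02:04.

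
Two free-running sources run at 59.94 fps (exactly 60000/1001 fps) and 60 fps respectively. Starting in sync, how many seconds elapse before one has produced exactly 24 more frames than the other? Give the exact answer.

400.4 seconds

The gap grows by |60 − 60000/1001| = 60/1001 frames per second.
Time for a 24-frame gap: 24 ÷ (60/1001) = 400.4 s.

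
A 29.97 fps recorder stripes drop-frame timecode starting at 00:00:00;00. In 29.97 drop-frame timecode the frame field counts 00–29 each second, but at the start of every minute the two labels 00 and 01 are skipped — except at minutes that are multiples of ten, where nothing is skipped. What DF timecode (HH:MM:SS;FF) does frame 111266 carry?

01:01:52;16

Ten DF minutes hold 17982 frames, so frame 111266 lies in block 6 (frames 107892–125873) with 3374 frames into that block.
The block's first minute is 1800 frames and the rest 1798 each; 3374 frames reaches minute 1, so 6 × 18 + 1 × 2 = 110 labels have been skipped so far.
Adding those back, label number 111266 + 110 = 111376 at 30 labels/s is 3712 s + 16 f = 1 h 1 min 52 s frame 16, i.e. 01:01:52;16.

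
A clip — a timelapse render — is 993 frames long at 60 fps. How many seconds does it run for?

16.55 seconds

Running time = 993 / (60) = 16.55 s.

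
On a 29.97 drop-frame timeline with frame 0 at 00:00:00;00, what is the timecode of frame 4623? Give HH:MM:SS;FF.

Ten DF minutes hold 17982 frames, so frame 4623 lies in block 0 (frames 0–17981) with 4623 frames into that block.
The block's first minute is 1800 frames and the rest 1798 each; 4623 frames reaches minute 2, so 0 × 18 + 2 × 2 = 4 labels have been skipped so far.
Adding those back, label number 4623 + 4 = 4627 at 30 labels/s is 154 s + 7 f = 0 h 2 min 34 s frame 7, i.e. 00:02:34;07.

00:02:34;07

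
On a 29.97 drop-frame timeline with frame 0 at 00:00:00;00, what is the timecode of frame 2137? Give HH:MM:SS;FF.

00:01:11;09

Each 10-minute DF block holds 10 × 60 × 30 − 9 × 2 = 17982 frames. 2137 ÷ 17982 → 0 full blocks, remainder 2137.
Within the partial block the first minute is 1800 frames and each further minute 1798, so 1 further minute boundary passed. Total skipped labels = 18 × 0 + 2 × 1 = 2.
Non-drop label index = 2137 + 2 = 2139; at 30 labels/s that is 00:01:11:09, i.e. DF 00:01:11;09.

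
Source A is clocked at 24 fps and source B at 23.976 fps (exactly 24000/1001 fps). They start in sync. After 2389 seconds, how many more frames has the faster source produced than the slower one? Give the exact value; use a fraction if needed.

57336/1001 frames

A emits 24 × 2389 = 57336 frames; B emits 24000/1001 × 2389 = 57336000/1001.
Difference = 57336/1001 frames (≈ 57.2787); B is behind A.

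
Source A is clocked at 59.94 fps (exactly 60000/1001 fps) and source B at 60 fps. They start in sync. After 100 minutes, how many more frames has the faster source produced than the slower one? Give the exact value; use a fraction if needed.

100 min = 6000 s.
A emits 60000/1001 × 6000 = 360000000/1001 frames; B emits 60 × 6000 = 360000.
Difference = 360000/1001 frames (≈ 359.6404); B is ahead of A.

360000/1001 frames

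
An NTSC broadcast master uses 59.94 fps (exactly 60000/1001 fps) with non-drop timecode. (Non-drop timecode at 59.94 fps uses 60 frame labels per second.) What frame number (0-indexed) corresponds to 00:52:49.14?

Total seconds to the label: (0 × 3600 + 52 × 60 + 49) = 3169.
Frame index = 3169 × 60 + 14 = 190154.

frame 190154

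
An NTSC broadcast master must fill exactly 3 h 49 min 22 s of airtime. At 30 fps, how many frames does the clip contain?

412860 frames

3 h 49 min 22 s = 13762 s.
Frames = 13762 × 30 = 412860.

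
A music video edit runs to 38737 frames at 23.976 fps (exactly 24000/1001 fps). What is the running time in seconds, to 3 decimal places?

Running time = 38737 × 1001/24000 = 38775737/24000 s ≈ 1615.656 s.

1615.656 seconds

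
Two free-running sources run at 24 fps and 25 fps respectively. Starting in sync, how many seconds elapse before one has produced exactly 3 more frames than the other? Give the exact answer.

The gap grows by |25 − 24| = 1 frame per second.
Time for a 3-frame gap: 3 ÷ (1) = 3 s.

3 seconds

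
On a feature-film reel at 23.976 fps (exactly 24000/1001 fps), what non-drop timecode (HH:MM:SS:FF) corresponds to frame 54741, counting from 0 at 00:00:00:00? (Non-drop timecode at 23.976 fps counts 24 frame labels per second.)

00:38:00:21

54741 ÷ 24 = 2280 full seconds, remainder 21 frames.
2280 s = 0 h 38 min 0 s.
Timecode: 00:38:00:21.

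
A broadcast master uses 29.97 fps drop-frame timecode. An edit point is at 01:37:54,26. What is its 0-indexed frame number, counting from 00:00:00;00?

As if non-drop at 30 labels/s: (1 × 3600 + 37 × 60 + 54) × 30 + 26 = 176246.
Minute boundaries passed: 97; those not divisible by 10: 97 − 9 = 88; dropped labels = 2 × 88 = 176.
Actual frame index = 176246 − 176 = 176070.

176070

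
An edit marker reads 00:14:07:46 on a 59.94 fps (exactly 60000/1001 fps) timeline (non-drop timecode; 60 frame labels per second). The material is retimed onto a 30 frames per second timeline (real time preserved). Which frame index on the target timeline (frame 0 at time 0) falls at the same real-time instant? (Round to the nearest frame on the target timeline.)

frame 25458

Source frame index: (0×3600 + 14×60 + 7) × 60 + 46 = 50866.
Real time: 50866 / (60000/1001) = 25458433/30000 s.
Target frame: (25458433/30000) × (30) = 25458433/1000 ≈ 25458.433 → 25458.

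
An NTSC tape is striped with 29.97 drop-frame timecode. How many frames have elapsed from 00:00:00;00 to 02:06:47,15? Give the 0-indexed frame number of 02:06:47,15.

227997

As if non-drop at 30 labels/s: (2 × 3600 + 6 × 60 + 47) × 30 + 15 = 228225.
Minute boundaries passed: 126; those not divisible by 10: 126 − 12 = 114; dropped labels = 2 × 114 = 228.
Actual frame index = 228225 − 228 = 227997.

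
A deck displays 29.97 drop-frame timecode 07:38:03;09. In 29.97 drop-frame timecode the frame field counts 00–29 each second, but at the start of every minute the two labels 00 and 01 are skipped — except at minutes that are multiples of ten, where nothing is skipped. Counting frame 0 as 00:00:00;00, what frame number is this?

823673

As if non-drop at 30 labels/s: (7 × 3600 + 38 × 60 + 3) × 30 + 9 = 824499.
Minute boundaries passed: 458; those not divisible by 10: 458 − 45 = 413; dropped labels = 2 × 413 = 826.
Actual frame index = 824499 − 826 = 823673.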